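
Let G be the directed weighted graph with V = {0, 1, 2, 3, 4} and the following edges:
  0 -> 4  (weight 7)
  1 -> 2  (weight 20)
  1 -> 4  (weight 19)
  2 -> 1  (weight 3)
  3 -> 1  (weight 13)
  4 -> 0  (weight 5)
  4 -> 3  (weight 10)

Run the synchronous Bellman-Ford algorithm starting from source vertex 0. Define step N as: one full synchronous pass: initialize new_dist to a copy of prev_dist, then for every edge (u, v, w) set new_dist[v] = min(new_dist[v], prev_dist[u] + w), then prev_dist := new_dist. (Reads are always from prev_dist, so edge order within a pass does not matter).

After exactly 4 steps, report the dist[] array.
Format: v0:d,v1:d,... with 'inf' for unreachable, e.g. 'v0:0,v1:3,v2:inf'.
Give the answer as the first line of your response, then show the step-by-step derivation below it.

v0:0,v1:30,v2:50,v3:17,v4:7

step 1: dist = v0:0,v1:inf,v2:inf,v3:inf,v4:7
step 2: dist = v0:0,v1:inf,v2:inf,v3:17,v4:7
step 3: dist = v0:0,v1:30,v2:inf,v3:17,v4:7
step 4: dist = v0:0,v1:30,v2:50,v3:17,v4:7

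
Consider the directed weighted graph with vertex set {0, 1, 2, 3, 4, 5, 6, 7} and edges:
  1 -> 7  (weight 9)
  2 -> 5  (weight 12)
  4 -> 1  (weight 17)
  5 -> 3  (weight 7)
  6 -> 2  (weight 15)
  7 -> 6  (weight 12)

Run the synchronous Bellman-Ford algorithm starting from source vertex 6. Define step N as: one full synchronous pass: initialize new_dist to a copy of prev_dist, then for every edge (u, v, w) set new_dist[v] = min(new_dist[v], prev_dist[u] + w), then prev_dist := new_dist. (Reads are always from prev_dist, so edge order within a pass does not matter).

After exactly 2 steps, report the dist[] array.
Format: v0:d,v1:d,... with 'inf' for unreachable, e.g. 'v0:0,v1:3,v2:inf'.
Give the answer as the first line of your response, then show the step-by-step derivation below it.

v0:inf,v1:inf,v2:15,v3:inf,v4:inf,v5:27,v6:0,v7:inf

step 1: dist = v0:inf,v1:inf,v2:15,v3:inf,v4:inf,v5:inf,v6:0,v7:inf
step 2: dist = v0:inf,v1:inf,v2:15,v3:inf,v4:inf,v5:27,v6:0,v7:inf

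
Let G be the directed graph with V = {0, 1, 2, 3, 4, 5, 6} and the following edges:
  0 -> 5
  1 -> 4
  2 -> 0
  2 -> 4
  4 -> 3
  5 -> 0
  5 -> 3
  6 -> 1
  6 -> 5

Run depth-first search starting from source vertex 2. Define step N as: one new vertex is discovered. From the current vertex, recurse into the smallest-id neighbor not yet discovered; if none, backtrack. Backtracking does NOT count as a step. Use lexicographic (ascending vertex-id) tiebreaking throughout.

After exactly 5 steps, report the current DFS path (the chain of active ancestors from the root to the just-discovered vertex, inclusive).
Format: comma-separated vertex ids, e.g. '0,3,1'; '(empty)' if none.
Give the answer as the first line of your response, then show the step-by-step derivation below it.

2,4

step 1: discover 2; path=2; order=2
step 2: discover 0; path=2>0; order=2,0
step 3: discover 5; path=2>0>5; order=2,0,5
step 4: discover 3; path=2>0>5>3; order=2,0,5,3
step 5: discover 4; path=2>4; order=2,0,5,3,4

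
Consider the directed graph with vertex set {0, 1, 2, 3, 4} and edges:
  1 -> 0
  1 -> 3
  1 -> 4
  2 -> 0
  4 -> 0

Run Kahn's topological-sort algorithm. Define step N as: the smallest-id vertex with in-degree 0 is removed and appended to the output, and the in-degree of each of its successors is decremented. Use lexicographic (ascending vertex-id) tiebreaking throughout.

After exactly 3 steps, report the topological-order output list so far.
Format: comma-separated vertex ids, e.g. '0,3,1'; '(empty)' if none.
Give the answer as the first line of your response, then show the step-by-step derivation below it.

1,2,3

step 1: output 1; order=[1]; indeg=(2,0,0,0,0)
step 2: output 2; order=[1,2]; indeg=(1,0,0,0,0)
step 3: output 3; order=[1,2,3]; indeg=(1,0,0,0,0)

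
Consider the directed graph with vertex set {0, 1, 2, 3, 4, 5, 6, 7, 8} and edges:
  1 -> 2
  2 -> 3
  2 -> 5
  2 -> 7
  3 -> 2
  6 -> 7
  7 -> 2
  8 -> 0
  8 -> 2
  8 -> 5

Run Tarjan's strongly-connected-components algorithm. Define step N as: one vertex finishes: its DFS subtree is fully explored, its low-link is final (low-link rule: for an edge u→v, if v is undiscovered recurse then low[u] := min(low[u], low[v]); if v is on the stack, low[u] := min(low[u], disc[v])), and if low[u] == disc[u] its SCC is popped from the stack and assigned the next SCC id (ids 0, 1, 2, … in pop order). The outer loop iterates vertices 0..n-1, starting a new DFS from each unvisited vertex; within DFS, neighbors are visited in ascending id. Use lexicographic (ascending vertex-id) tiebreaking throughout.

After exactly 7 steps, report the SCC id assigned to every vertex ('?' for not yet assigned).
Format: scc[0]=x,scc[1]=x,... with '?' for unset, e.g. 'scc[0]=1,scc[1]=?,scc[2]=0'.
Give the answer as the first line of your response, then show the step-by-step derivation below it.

scc[0]=0,scc[1]=3,scc[2]=2,scc[3]=2,scc[4]=4,scc[5]=1,scc[6]=?,scc[7]=2,scc[8]=?

step 1: low=(low[0]=0,low[1]=?,low[2]=?,low[3]=?,low[4]=?,low[5]=?,low[6]=?,low[7]=?,low[8]=?); scc=(scc[0]=0,scc[1]=?,scc[2]=?,scc[3]=?,scc[4]=?,scc[5]=?,scc[6]=?,scc[7]=?,scc[8]=?)
step 2: low=(low[0]=0,low[1]=1,low[2]=2,low[3]=2,low[4]=?,low[5]=?,low[6]=?,low[7]=?,low[8]=?); scc=(scc[0]=0,scc[1]=?,scc[2]=?,scc[3]=?,scc[4]=?,scc[5]=?,scc[6]=?,scc[7]=?,scc[8]=?)
step 3: low=(low[0]=0,low[1]=1,low[2]=2,low[3]=2,low[4]=?,low[5]=4,low[6]=?,low[7]=?,low[8]=?); scc=(scc[0]=0,scc[1]=?,scc[2]=?,scc[3]=?,scc[4]=?,scc[5]=1,scc[6]=?,scc[7]=?,scc[8]=?)
step 4: low=(low[0]=0,low[1]=1,low[2]=2,low[3]=2,low[4]=?,low[5]=4,low[6]=?,low[7]=2,low[8]=?); scc=(scc[0]=0,scc[1]=?,scc[2]=?,scc[3]=?,scc[4]=?,scc[5]=1,scc[6]=?,scc[7]=?,scc[8]=?)
step 5: low=(low[0]=0,low[1]=1,low[2]=2,low[3]=2,low[4]=?,low[5]=4,low[6]=?,low[7]=2,low[8]=?); scc=(scc[0]=0,scc[1]=?,scc[2]=2,scc[3]=2,scc[4]=?,scc[5]=1,scc[6]=?,scc[7]=2,scc[8]=?)
step 6: low=(low[0]=0,low[1]=1,low[2]=2,low[3]=2,low[4]=?,low[5]=4,low[6]=?,low[7]=2,low[8]=?); scc=(scc[0]=0,scc[1]=3,scc[2]=2,scc[3]=2,scc[4]=?,scc[5]=1,scc[6]=?,scc[7]=2,scc[8]=?)
step 7: low=(low[0]=0,low[1]=1,low[2]=2,low[3]=2,low[4]=6,low[5]=4,low[6]=?,low[7]=2,low[8]=?); scc=(scc[0]=0,scc[1]=3,scc[2]=2,scc[3]=2,scc[4]=4,scc[5]=1,scc[6]=?,scc[7]=2,scc[8]=?)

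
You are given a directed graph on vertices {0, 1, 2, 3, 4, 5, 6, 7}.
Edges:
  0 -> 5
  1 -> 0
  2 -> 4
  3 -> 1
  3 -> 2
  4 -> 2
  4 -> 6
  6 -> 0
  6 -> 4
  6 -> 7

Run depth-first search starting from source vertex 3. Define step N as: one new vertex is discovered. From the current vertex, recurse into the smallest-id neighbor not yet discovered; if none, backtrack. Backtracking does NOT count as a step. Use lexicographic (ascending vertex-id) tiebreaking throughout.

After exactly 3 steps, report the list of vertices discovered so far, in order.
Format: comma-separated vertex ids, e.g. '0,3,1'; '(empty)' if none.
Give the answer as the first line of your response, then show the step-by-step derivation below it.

3,1,0

step 1: discover 3; path=3; order=3
step 2: discover 1; path=3>1; order=3,1
step 3: discover 0; path=3>1>0; order=3,1,0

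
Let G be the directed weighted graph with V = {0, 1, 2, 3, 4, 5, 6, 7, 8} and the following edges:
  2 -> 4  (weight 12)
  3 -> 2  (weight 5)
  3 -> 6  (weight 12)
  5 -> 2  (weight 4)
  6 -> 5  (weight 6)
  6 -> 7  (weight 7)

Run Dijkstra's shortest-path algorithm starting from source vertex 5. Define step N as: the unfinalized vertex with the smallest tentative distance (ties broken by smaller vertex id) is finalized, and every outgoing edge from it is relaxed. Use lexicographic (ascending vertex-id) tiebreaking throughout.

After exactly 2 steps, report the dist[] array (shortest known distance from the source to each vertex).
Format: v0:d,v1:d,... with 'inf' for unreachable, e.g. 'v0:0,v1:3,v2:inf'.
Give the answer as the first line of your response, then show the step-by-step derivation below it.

v0:inf,v1:inf,v2:4,v3:inf,v4:16,v5:0,v6:inf,v7:inf,v8:inf

step 1: dist = v0:inf,v1:inf,v2:4,v3:inf,v4:inf,v5:0,v6:inf,v7:inf,v8:inf
step 2: dist = v0:inf,v1:inf,v2:4,v3:inf,v4:16,v5:0,v6:inf,v7:inf,v8:inf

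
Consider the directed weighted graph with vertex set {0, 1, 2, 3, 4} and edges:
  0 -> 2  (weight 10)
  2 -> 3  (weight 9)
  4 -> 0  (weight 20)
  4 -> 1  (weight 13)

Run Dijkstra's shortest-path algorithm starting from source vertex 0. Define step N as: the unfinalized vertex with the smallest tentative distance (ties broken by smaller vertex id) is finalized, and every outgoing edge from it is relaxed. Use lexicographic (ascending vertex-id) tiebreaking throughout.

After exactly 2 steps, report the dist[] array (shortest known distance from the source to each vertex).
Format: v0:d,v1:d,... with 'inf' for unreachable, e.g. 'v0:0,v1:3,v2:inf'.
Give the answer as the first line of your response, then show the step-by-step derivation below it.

v0:0,v1:inf,v2:10,v3:19,v4:inf

step 1: dist = v0:0,v1:inf,v2:10,v3:inf,v4:inf
step 2: dist = v0:0,v1:inf,v2:10,v3:19,v4:inf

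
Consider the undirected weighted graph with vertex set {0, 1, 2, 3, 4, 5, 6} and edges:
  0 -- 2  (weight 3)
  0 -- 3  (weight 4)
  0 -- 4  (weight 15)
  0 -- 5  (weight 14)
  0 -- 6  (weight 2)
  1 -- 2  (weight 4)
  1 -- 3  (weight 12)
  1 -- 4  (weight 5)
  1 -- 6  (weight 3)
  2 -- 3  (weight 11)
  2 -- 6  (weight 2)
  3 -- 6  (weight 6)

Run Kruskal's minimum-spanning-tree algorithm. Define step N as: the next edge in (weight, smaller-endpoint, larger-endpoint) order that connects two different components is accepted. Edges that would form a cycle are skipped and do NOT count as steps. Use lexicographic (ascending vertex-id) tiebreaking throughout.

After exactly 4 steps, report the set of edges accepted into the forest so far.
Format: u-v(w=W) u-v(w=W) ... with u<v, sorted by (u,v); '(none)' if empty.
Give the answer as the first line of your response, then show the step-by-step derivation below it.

0-3(w=4) 0-6(w=2) 1-6(w=3) 2-6(w=2)

step 1: add edge 0-6 (w=2); MST = {0-6(w=2)}
step 2: add edge 2-6 (w=2); MST = {0-6(w=2) 2-6(w=2)}
step 3: add edge 1-6 (w=3); MST = {0-6(w=2) 1-6(w=3) 2-6(w=2)}
step 4: add edge 0-3 (w=4); MST = {0-3(w=4) 0-6(w=2) 1-6(w=3) 2-6(w=2)}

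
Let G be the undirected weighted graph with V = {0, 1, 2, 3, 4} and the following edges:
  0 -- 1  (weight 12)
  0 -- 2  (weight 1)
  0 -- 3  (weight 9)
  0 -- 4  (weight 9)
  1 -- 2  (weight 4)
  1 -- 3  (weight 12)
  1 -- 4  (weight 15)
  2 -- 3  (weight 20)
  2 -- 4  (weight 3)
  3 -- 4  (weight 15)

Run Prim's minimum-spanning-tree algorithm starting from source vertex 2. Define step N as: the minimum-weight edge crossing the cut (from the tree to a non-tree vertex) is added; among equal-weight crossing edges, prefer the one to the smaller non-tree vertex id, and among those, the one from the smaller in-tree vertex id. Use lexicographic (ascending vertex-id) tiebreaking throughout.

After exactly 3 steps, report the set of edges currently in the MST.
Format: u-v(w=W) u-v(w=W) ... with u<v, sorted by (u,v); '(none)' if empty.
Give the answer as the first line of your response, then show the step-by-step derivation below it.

0-2(w=1) 1-2(w=4) 2-4(w=3)

step 1: add edge 0-2 (w=1); MST = {0-2(w=1)}
step 2: add edge 2-4 (w=3); MST = {0-2(w=1) 2-4(w=3)}
step 3: add edge 1-2 (w=4); MST = {0-2(w=1) 1-2(w=4) 2-4(w=3)}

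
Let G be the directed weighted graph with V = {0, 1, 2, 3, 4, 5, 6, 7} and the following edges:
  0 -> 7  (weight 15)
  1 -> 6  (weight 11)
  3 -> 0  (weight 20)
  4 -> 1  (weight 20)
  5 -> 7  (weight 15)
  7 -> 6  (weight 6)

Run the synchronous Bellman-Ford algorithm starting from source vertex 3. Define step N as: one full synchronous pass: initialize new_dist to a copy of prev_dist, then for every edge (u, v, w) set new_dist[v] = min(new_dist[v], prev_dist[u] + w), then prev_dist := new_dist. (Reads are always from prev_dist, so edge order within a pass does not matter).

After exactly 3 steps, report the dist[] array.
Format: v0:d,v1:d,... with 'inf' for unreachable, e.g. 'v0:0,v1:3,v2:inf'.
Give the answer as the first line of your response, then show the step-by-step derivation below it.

v0:20,v1:inf,v2:inf,v3:0,v4:inf,v5:inf,v6:41,v7:35

step 1: dist = v0:20,v1:inf,v2:inf,v3:0,v4:inf,v5:inf,v6:inf,v7:inf
step 2: dist = v0:20,v1:inf,v2:inf,v3:0,v4:inf,v5:inf,v6:inf,v7:35
step 3: dist = v0:20,v1:inf,v2:inf,v3:0,v4:inf,v5:inf,v6:41,v7:35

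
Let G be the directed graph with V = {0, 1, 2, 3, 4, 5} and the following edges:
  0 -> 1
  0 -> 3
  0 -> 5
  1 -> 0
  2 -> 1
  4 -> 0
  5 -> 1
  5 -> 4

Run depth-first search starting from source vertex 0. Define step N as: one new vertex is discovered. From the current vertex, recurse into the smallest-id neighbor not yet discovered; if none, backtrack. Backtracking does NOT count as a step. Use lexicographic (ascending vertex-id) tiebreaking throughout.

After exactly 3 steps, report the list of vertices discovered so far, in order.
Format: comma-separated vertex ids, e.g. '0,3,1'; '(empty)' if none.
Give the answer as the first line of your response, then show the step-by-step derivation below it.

0,1,3

step 1: discover 0; path=0; order=0
step 2: discover 1; path=0>1; order=0,1
step 3: discover 3; path=0>3; order=0,1,3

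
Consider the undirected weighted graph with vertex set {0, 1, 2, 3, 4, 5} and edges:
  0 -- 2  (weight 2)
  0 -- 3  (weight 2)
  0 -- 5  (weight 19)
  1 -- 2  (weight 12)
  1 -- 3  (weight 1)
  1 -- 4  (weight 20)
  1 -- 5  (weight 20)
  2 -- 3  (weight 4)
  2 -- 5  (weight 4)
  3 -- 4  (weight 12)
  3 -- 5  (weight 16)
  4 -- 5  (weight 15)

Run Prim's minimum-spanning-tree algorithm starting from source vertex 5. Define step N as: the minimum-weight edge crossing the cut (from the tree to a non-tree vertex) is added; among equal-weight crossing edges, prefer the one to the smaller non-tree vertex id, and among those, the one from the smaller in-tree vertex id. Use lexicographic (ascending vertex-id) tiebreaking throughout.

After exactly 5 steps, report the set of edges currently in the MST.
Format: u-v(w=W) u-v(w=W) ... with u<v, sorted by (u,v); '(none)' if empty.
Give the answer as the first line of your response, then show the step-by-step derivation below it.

0-2(w=2) 0-3(w=2) 1-3(w=1) 2-5(w=4) 3-4(w=12)

step 1: add edge 2-5 (w=4); MST = {2-5(w=4)}
step 2: add edge 0-2 (w=2); MST = {0-2(w=2) 2-5(w=4)}
step 3: add edge 0-3 (w=2); MST = {0-2(w=2) 0-3(w=2) 2-5(w=4)}
step 4: add edge 1-3 (w=1); MST = {0-2(w=2) 0-3(w=2) 1-3(w=1) 2-5(w=4)}
step 5: add edge 3-4 (w=12); MST = {0-2(w=2) 0-3(w=2) 1-3(w=1) 2-5(w=4) 3-4(w=12)}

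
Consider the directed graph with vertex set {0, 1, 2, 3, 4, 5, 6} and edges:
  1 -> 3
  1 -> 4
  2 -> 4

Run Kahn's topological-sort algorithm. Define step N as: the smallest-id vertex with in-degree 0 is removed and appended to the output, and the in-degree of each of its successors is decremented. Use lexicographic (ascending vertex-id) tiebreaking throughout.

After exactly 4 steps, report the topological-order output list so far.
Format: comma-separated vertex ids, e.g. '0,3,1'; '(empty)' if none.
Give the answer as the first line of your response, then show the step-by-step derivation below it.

0,1,2,3

step 1: output 0; order=[0]; indeg=(0,0,0,1,2,0,0)
step 2: output 1; order=[0,1]; indeg=(0,0,0,0,1,0,0)
step 3: output 2; order=[0,1,2]; indeg=(0,0,0,0,0,0,0)
step 4: output 3; order=[0,1,2,3]; indeg=(0,0,0,0,0,0,0)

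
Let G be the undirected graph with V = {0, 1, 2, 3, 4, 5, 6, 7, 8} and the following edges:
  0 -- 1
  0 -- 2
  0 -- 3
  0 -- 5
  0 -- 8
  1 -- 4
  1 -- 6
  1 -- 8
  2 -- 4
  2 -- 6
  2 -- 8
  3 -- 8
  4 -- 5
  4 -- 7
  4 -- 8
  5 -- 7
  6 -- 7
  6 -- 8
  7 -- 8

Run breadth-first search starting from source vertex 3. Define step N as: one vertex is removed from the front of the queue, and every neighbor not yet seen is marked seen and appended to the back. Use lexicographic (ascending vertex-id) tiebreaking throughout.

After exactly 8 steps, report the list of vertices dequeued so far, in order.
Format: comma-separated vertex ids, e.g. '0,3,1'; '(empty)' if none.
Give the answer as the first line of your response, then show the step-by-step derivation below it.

3,0,8,1,2,5,4,6

step 1: dequeue 3; queue=[0,8]; order=3
step 2: dequeue 0; queue=[8,1,2,5]; order=3,0
step 3: dequeue 8; queue=[1,2,5,4,6,7]; order=3,0,8
step 4: dequeue 1; queue=[2,5,4,6,7]; order=3,0,8,1
step 5: dequeue 2; queue=[5,4,6,7]; order=3,0,8,1,2
step 6: dequeue 5; queue=[4,6,7]; order=3,0,8,1,2,5
step 7: dequeue 4; queue=[6,7]; order=3,0,8,1,2,5,4
step 8: dequeue 6; queue=[7]; order=3,0,8,1,2,5,4,6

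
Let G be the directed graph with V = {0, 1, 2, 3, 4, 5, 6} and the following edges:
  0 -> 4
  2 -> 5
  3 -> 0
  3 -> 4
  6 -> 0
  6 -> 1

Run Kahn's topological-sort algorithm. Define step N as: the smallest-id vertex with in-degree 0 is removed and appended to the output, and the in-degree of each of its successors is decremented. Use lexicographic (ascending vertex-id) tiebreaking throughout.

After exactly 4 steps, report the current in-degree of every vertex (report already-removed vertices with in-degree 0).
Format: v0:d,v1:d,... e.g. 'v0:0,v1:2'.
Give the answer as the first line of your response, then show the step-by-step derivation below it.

v0:0,v1:0,v2:0,v3:0,v4:1,v5:0,v6:0

step 1: output 2; order=[2]; indeg=(2,1,0,0,2,0,0)
step 2: output 3; order=[2,3]; indeg=(1,1,0,0,1,0,0)
step 3: output 5; order=[2,3,5]; indeg=(1,1,0,0,1,0,0)
step 4: output 6; order=[2,3,5,6]; indeg=(0,0,0,0,1,0,0)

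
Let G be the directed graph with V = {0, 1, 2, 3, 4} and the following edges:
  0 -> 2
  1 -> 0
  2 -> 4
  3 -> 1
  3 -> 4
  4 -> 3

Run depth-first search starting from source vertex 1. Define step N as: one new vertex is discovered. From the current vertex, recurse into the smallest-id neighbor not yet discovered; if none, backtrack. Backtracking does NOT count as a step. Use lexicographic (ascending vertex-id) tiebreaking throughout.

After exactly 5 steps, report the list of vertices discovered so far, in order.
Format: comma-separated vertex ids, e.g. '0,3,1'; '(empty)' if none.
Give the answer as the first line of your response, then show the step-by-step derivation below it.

1,0,2,4,3

step 1: discover 1; path=1; order=1
step 2: discover 0; path=1>0; order=1,0
step 3: discover 2; path=1>0>2; order=1,0,2
step 4: discover 4; path=1>0>2>4; order=1,0,2,4
step 5: discover 3; path=1>0>2>4>3; order=1,0,2,4,3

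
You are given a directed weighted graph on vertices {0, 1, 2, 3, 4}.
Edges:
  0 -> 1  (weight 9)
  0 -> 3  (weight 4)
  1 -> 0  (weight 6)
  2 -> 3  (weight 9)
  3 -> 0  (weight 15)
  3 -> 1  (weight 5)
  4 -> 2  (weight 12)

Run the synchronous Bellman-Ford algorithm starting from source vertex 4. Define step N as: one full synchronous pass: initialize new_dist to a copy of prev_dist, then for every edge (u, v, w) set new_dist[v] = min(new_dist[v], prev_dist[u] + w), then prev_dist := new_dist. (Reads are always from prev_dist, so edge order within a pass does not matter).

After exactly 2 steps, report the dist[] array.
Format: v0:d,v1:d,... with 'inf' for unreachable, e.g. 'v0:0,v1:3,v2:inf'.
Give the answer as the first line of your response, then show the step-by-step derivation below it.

v0:inf,v1:inf,v2:12,v3:21,v4:0

step 1: dist = v0:inf,v1:inf,v2:12,v3:inf,v4:0
step 2: dist = v0:inf,v1:inf,v2:12,v3:21,v4:0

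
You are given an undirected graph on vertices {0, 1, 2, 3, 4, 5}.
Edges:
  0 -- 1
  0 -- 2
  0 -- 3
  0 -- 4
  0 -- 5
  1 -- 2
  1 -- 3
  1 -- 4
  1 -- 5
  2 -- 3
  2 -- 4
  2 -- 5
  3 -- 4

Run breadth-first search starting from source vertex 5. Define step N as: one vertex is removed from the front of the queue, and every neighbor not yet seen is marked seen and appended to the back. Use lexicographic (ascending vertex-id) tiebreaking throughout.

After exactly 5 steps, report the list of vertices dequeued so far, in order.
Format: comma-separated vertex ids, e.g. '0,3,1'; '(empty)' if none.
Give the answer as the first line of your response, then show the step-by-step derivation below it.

5,0,1,2,3

step 1: dequeue 5; queue=[0,1,2]; order=5
step 2: dequeue 0; queue=[1,2,3,4]; order=5,0
step 3: dequeue 1; queue=[2,3,4]; order=5,0,1
step 4: dequeue 2; queue=[3,4]; order=5,0,1,2
step 5: dequeue 3; queue=[4]; order=5,0,1,2,3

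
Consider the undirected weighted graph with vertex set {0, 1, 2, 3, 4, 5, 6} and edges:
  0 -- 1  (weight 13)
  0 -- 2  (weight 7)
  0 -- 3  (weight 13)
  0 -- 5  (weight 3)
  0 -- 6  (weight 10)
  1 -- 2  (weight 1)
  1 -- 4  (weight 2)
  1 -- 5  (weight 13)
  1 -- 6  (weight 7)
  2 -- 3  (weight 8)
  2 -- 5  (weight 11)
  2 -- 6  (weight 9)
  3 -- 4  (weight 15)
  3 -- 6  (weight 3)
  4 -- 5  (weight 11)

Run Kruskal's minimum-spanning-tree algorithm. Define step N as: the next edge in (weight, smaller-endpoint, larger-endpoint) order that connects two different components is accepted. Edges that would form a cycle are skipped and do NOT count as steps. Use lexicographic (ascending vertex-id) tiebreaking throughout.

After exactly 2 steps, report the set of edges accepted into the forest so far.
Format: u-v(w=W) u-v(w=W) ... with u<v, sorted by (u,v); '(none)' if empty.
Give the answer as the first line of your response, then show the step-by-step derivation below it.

1-2(w=1) 1-4(w=2)

step 1: add edge 1-2 (w=1); MST = {1-2(w=1)}
step 2: add edge 1-4 (w=2); MST = {1-2(w=1) 1-4(w=2)}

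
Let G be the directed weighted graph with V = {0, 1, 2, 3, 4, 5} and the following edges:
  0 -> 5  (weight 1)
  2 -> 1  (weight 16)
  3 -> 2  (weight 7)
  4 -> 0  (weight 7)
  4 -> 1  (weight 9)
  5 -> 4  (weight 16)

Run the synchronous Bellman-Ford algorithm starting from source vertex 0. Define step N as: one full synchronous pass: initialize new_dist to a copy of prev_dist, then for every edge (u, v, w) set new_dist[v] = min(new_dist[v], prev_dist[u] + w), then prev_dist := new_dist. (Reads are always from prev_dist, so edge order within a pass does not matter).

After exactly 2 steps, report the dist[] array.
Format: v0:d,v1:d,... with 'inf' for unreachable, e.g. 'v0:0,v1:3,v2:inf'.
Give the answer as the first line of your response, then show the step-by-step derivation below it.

v0:0,v1:inf,v2:inf,v3:inf,v4:17,v5:1

step 1: dist = v0:0,v1:inf,v2:inf,v3:inf,v4:inf,v5:1
step 2: dist = v0:0,v1:inf,v2:inf,v3:inf,v4:17,v5:1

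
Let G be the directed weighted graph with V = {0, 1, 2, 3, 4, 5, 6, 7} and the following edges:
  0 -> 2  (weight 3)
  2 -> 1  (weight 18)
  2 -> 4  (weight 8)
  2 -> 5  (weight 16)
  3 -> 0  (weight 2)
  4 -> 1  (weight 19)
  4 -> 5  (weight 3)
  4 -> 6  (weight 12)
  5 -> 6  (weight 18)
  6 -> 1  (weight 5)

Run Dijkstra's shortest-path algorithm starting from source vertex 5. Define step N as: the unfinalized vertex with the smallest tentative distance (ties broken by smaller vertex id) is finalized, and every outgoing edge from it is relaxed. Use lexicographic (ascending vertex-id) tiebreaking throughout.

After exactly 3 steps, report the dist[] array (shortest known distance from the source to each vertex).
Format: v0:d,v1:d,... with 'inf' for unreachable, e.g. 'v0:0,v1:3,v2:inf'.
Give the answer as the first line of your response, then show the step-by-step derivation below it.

v0:inf,v1:23,v2:inf,v3:inf,v4:inf,v5:0,v6:18,v7:inf

step 1: dist = v0:inf,v1:inf,v2:inf,v3:inf,v4:inf,v5:0,v6:18,v7:inf
step 2: dist = v0:inf,v1:23,v2:inf,v3:inf,v4:inf,v5:0,v6:18,v7:inf
step 3: dist = v0:inf,v1:23,v2:inf,v3:inf,v4:inf,v5:0,v6:18,v7:inf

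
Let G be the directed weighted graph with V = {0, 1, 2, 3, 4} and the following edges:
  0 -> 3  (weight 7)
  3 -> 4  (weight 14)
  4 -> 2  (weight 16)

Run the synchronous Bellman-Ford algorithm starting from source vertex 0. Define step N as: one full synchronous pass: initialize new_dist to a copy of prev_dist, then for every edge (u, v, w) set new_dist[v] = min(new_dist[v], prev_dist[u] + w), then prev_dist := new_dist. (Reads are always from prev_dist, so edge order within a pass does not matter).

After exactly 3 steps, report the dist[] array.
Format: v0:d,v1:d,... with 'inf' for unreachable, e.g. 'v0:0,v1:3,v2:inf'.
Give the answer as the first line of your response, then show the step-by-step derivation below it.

v0:0,v1:inf,v2:37,v3:7,v4:21

step 1: dist = v0:0,v1:inf,v2:inf,v3:7,v4:inf
step 2: dist = v0:0,v1:inf,v2:inf,v3:7,v4:21
step 3: dist = v0:0,v1:inf,v2:37,v3:7,v4:21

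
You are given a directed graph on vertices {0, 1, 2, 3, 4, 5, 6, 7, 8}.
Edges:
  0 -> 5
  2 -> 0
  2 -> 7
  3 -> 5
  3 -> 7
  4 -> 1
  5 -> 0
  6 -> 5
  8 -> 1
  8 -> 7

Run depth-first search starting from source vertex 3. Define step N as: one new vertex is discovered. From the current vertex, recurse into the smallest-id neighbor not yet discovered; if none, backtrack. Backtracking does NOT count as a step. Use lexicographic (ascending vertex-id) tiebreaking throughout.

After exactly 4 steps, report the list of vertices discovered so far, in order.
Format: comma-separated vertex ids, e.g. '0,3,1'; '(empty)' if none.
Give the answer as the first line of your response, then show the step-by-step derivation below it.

3,5,0,7

step 1: discover 3; path=3; order=3
step 2: discover 5; path=3>5; order=3,5
step 3: discover 0; path=3>5>0; order=3,5,0
step 4: discover 7; path=3>7; order=3,5,0,7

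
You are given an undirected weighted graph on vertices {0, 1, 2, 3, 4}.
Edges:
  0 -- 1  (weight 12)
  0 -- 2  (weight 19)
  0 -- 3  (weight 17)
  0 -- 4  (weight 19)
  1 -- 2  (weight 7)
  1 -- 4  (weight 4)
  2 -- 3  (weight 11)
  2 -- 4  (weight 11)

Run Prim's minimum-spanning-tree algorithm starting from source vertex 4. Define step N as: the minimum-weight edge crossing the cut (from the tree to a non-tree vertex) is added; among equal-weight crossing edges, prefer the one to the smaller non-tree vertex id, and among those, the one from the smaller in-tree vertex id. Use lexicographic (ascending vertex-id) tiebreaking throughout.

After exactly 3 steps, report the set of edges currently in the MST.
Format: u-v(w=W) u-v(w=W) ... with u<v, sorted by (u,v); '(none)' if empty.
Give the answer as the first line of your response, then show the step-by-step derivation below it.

1-2(w=7) 1-4(w=4) 2-3(w=11)

step 1: add edge 1-4 (w=4); MST = {1-4(w=4)}
step 2: add edge 1-2 (w=7); MST = {1-2(w=7) 1-4(w=4)}
step 3: add edge 2-3 (w=11); MST = {1-2(w=7) 1-4(w=4) 2-3(w=11)}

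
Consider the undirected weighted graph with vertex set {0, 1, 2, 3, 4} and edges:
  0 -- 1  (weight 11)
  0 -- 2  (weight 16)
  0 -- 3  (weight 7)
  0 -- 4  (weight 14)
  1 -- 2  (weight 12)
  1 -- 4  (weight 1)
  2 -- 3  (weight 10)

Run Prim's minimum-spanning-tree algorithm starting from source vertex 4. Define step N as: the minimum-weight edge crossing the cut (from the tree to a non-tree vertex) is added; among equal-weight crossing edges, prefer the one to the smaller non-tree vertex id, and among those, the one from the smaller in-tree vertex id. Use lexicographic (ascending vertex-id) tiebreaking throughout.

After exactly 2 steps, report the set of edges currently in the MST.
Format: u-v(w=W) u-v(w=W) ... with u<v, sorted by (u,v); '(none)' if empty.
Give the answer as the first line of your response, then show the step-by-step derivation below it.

0-1(w=11) 1-4(w=1)

step 1: add edge 1-4 (w=1); MST = {1-4(w=1)}
step 2: add edge 0-1 (w=11); MST = {0-1(w=11) 1-4(w=1)}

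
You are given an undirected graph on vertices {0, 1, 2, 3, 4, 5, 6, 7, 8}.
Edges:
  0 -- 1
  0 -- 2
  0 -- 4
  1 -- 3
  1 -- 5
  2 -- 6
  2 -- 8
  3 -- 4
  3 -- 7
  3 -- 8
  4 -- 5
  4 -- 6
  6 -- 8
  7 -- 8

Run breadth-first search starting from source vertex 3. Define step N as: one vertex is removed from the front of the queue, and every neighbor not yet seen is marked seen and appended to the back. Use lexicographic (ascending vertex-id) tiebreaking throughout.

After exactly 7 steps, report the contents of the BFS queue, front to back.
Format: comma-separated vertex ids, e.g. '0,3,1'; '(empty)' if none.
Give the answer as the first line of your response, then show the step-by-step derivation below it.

6,2

step 1: dequeue 3; queue=[1,4,7,8]; order=3
step 2: dequeue 1; queue=[4,7,8,0,5]; order=3,1
step 3: dequeue 4; queue=[7,8,0,5,6]; order=3,1,4
step 4: dequeue 7; queue=[8,0,5,6]; order=3,1,4,7
step 5: dequeue 8; queue=[0,5,6,2]; order=3,1,4,7,8
step 6: dequeue 0; queue=[5,6,2]; order=3,1,4,7,8,0
step 7: dequeue 5; queue=[6,2]; order=3,1,4,7,8,0,5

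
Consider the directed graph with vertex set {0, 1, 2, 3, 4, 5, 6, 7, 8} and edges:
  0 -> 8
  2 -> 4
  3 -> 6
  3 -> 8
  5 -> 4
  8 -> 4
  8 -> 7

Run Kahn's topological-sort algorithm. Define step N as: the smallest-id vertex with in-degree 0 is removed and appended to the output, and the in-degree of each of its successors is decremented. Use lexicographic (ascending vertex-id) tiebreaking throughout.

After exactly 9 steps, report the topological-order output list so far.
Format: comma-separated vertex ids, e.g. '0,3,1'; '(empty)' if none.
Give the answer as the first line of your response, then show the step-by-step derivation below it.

0,1,2,3,5,6,8,4,7

step 1: output 0; order=[0]; indeg=(0,0,0,0,3,0,1,1,1)
step 2: output 1; order=[0,1]; indeg=(0,0,0,0,3,0,1,1,1)
step 3: output 2; order=[0,1,2]; indeg=(0,0,0,0,2,0,1,1,1)
step 4: output 3; order=[0,1,2,3]; indeg=(0,0,0,0,2,0,0,1,0)
step 5: output 5; order=[0,1,2,3,5]; indeg=(0,0,0,0,1,0,0,1,0)
step 6: output 6; order=[0,1,2,3,5,6]; indeg=(0,0,0,0,1,0,0,1,0)
step 7: output 8; order=[0,1,2,3,5,6,8]; indeg=(0,0,0,0,0,0,0,0,0)
step 8: output 4; order=[0,1,2,3,5,6,8,4]; indeg=(0,0,0,0,0,0,0,0,0)
step 9: output 7; order=[0,1,2,3,5,6,8,4,7]; indeg=(0,0,0,0,0,0,0,0,0)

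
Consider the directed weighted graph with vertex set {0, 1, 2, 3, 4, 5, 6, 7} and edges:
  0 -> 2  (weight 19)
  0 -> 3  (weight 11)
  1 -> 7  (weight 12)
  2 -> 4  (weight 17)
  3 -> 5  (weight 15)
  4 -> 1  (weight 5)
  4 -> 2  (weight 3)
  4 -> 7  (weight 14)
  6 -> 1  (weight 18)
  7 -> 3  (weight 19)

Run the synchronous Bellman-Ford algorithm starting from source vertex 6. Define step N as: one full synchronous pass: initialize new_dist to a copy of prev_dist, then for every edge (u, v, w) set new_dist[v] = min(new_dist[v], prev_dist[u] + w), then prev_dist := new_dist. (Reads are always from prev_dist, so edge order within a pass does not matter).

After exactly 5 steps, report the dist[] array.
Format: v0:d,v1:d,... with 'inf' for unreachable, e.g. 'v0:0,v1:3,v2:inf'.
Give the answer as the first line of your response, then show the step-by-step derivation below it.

v0:inf,v1:18,v2:inf,v3:49,v4:inf,v5:64,v6:0,v7:30

step 1: dist = v0:inf,v1:18,v2:inf,v3:inf,v4:inf,v5:inf,v6:0,v7:inf
step 2: dist = v0:inf,v1:18,v2:inf,v3:inf,v4:inf,v5:inf,v6:0,v7:30
step 3: dist = v0:inf,v1:18,v2:inf,v3:49,v4:inf,v5:inf,v6:0,v7:30
step 4: dist = v0:inf,v1:18,v2:inf,v3:49,v4:inf,v5:64,v6:0,v7:30
step 5: dist = v0:inf,v1:18,v2:inf,v3:49,v4:inf,v5:64,v6:0,v7:30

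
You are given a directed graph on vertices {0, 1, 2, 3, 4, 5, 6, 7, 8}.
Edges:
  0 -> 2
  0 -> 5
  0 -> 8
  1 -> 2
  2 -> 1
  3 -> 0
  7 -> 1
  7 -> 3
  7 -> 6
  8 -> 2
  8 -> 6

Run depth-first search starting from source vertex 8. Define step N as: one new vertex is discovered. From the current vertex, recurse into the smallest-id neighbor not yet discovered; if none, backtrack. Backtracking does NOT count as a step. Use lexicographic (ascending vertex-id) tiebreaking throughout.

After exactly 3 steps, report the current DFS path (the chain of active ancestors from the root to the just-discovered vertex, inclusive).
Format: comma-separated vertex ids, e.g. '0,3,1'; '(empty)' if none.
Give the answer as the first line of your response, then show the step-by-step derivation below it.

8,2,1

step 1: discover 8; path=8; order=8
step 2: discover 2; path=8>2; order=8,2
step 3: discover 1; path=8>2>1; order=8,2,1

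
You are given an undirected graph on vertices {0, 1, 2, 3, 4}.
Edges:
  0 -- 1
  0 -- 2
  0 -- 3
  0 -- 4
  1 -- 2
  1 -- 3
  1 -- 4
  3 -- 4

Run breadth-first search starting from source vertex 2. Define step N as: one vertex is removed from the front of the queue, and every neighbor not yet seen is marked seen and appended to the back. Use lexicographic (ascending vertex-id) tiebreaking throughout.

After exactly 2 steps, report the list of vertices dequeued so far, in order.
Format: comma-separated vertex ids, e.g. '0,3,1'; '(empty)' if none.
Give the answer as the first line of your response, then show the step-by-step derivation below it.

2,0

step 1: dequeue 2; queue=[0,1]; order=2
step 2: dequeue 0; queue=[1,3,4]; order=2,0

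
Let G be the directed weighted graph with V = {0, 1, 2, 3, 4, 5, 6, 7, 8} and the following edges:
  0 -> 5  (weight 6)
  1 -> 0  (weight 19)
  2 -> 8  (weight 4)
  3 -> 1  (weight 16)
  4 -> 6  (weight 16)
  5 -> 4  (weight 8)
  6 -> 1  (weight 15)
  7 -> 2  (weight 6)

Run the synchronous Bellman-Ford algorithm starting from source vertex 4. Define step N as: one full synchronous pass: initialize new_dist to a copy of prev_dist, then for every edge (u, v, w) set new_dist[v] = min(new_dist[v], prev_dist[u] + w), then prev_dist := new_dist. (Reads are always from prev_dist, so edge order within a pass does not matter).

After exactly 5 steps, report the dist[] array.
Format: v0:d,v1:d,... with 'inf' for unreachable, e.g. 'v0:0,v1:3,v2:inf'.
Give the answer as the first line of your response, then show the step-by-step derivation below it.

v0:50,v1:31,v2:inf,v3:inf,v4:0,v5:56,v6:16,v7:inf,v8:inf

step 1: dist = v0:inf,v1:inf,v2:inf,v3:inf,v4:0,v5:inf,v6:16,v7:inf,v8:inf
step 2: dist = v0:inf,v1:31,v2:inf,v3:inf,v4:0,v5:inf,v6:16,v7:inf,v8:inf
step 3: dist = v0:50,v1:31,v2:inf,v3:inf,v4:0,v5:inf,v6:16,v7:inf,v8:inf
step 4: dist = v0:50,v1:31,v2:inf,v3:inf,v4:0,v5:56,v6:16,v7:inf,v8:inf
step 5: dist = v0:50,v1:31,v2:inf,v3:inf,v4:0,v5:56,v6:16,v7:inf,v8:inf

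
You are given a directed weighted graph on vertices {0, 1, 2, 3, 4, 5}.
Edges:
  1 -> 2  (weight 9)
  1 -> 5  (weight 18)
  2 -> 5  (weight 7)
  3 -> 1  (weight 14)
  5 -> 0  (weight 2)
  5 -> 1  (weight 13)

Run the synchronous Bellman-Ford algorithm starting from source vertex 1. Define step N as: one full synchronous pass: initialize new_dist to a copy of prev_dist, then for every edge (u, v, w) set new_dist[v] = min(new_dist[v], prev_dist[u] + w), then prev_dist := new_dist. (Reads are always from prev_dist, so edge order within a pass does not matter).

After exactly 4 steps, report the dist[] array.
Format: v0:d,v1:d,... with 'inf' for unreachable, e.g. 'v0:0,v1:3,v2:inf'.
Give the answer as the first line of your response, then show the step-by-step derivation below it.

v0:18,v1:0,v2:9,v3:inf,v4:inf,v5:16

step 1: dist = v0:inf,v1:0,v2:9,v3:inf,v4:inf,v5:18
step 2: dist = v0:20,v1:0,v2:9,v3:inf,v4:inf,v5:16
step 3: dist = v0:18,v1:0,v2:9,v3:inf,v4:inf,v5:16
step 4: dist = v0:18,v1:0,v2:9,v3:inf,v4:inf,v5:16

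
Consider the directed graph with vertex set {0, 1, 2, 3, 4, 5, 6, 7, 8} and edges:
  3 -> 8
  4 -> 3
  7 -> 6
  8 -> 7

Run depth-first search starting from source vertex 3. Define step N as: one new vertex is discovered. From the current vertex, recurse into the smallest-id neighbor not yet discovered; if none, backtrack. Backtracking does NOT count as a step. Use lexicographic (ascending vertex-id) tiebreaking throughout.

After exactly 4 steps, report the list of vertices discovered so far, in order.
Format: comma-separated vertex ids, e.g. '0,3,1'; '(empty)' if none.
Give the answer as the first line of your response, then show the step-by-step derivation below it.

3,8,7,6

step 1: discover 3; path=3; order=3
step 2: discover 8; path=3>8; order=3,8
step 3: discover 7; path=3>8>7; order=3,8,7
step 4: discover 6; path=3>8>7>6; order=3,8,7,6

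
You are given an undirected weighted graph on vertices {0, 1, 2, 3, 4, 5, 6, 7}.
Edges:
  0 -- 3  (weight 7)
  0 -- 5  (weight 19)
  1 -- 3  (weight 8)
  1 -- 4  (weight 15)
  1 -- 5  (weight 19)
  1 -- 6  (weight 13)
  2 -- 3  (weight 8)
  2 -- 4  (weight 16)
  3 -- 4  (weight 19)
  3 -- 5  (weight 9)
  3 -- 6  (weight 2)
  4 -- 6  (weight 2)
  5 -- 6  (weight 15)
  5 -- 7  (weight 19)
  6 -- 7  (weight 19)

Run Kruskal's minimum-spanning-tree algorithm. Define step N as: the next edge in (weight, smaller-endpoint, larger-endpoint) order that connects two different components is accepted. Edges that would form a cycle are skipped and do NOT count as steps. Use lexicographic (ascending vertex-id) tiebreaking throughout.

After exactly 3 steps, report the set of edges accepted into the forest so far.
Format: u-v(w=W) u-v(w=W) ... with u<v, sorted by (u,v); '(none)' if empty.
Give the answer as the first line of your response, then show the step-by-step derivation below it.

0-3(w=7) 3-6(w=2) 4-6(w=2)

step 1: add edge 3-6 (w=2); MST = {3-6(w=2)}
step 2: add edge 4-6 (w=2); MST = {3-6(w=2) 4-6(w=2)}
step 3: add edge 0-3 (w=7); MST = {0-3(w=7) 3-6(w=2) 4-6(w=2)}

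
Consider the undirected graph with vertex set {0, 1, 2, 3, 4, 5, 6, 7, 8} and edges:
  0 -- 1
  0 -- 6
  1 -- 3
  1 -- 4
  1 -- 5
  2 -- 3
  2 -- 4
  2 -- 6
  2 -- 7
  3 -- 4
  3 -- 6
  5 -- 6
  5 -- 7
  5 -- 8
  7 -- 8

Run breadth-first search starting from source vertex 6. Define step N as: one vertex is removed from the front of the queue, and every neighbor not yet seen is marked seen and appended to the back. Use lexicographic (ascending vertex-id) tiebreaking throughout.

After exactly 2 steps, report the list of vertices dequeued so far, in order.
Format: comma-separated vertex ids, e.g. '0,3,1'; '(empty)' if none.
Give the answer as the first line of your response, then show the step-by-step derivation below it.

6,0

step 1: dequeue 6; queue=[0,2,3,5]; order=6
step 2: dequeue 0; queue=[2,3,5,1]; order=6,0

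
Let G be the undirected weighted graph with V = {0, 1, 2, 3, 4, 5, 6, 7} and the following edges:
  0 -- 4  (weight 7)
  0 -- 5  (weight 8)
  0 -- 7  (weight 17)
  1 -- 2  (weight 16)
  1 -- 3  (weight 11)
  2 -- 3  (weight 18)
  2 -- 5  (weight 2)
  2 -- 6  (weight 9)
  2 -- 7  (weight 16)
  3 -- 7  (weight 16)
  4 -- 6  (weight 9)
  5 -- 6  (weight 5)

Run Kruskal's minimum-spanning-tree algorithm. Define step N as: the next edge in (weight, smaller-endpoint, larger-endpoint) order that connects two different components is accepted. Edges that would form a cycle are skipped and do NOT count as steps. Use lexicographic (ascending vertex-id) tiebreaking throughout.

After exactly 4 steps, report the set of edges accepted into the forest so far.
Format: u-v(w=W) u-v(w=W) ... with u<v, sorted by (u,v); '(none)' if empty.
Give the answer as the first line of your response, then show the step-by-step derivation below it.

0-4(w=7) 0-5(w=8) 2-5(w=2) 5-6(w=5)

step 1: add edge 2-5 (w=2); MST = {2-5(w=2)}
step 2: add edge 5-6 (w=5); MST = {2-5(w=2) 5-6(w=5)}
step 3: add edge 0-4 (w=7); MST = {0-4(w=7) 2-5(w=2) 5-6(w=5)}
step 4: add edge 0-5 (w=8); MST = {0-4(w=7) 0-5(w=8) 2-5(w=2) 5-6(w=5)}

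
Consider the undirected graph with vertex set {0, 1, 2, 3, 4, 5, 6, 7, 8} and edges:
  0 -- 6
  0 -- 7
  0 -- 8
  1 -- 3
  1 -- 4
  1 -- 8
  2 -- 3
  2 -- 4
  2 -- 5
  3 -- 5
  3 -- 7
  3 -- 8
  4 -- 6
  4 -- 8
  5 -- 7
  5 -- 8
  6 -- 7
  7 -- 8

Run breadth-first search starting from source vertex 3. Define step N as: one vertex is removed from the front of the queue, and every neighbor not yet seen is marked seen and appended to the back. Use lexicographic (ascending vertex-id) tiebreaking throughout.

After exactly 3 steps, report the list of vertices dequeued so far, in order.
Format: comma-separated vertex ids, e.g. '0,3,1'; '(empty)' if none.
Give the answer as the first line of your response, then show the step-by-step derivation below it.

3,1,2

step 1: dequeue 3; queue=[1,2,5,7,8]; order=3
step 2: dequeue 1; queue=[2,5,7,8,4]; order=3,1
step 3: dequeue 2; queue=[5,7,8,4]; order=3,1,2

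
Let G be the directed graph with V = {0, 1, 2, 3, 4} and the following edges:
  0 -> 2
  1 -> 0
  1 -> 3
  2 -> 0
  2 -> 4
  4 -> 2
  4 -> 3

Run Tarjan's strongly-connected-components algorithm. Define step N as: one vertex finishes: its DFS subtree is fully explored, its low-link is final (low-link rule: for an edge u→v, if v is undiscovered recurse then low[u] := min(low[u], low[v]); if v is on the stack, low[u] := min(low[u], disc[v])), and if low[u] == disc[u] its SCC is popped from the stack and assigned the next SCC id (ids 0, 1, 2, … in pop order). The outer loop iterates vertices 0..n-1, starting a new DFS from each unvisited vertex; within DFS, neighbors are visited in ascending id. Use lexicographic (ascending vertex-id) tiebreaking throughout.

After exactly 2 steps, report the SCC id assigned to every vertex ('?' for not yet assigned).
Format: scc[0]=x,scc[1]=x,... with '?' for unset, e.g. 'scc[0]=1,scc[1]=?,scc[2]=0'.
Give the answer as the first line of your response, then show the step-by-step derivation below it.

scc[0]=?,scc[1]=?,scc[2]=?,scc[3]=0,scc[4]=?

step 1: low=(low[0]=0,low[1]=?,low[2]=0,low[3]=3,low[4]=1); scc=(scc[0]=?,scc[1]=?,scc[2]=?,scc[3]=0,scc[4]=?)
step 2: low=(low[0]=0,low[1]=?,low[2]=0,low[3]=3,low[4]=1); scc=(scc[0]=?,scc[1]=?,scc[2]=?,scc[3]=0,scc[4]=?)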